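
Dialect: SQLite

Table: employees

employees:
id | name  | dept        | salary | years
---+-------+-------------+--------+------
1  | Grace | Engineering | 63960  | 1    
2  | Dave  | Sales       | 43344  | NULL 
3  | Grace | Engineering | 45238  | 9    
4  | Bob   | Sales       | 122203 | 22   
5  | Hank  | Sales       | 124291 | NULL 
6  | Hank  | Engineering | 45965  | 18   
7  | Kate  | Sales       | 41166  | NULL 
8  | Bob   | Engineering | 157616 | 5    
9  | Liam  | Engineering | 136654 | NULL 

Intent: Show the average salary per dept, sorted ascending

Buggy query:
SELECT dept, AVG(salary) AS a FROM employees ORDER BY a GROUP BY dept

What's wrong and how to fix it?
Bug: GROUP BY must precede ORDER BY

Fix: Move ORDER BY to the end, after GROUP BY

Corrected query:
SELECT dept, AVG(salary) AS a FROM employees GROUP BY dept ORDER BY a

Result:
dept        | a      
------------+--------
Sales       | 82751  
Engineering | 89886.6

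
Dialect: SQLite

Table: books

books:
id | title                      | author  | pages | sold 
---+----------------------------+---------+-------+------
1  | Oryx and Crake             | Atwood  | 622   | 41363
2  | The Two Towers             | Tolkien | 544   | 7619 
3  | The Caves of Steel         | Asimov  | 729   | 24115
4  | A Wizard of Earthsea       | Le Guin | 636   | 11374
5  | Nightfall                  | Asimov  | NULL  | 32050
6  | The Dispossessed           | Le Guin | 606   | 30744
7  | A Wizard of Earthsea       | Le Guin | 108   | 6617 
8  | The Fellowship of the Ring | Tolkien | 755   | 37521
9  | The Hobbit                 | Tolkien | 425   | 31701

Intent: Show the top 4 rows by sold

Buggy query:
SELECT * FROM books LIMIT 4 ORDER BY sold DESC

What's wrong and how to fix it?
Bug: LIMIT must come after ORDER BY

Fix: Swap the clauses: ORDER BY first, then LIMIT

Corrected query:
SELECT * FROM books ORDER BY sold DESC LIMIT 4

Result:
id | title                      | author  | pages | sold 
---+----------------------------+---------+-------+------
1  | Oryx and Crake             | Atwood  | 622   | 41363
8  | The Fellowship of the Ring | Tolkien | 755   | 37521
5  | Nightfall                  | Asimov  | NULL  | 32050
9  | The Hobbit                 | Tolkien | 425   | 31701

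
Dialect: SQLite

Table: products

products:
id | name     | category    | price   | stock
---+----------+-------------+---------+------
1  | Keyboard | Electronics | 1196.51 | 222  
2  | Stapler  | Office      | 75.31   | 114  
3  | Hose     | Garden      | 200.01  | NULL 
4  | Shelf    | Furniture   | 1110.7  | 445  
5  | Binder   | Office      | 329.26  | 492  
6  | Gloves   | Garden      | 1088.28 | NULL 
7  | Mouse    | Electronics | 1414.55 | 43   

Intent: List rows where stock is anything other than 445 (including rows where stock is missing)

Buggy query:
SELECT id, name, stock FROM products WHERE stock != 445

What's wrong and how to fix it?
Bug: 'stock != 445' is unknown when stock is NULL, so NULL rows are silently excluded

Fix: Handle NULL separately with IS NULL alongside the inequality

Corrected query:
SELECT id, name, stock FROM products WHERE stock != 445 OR stock IS NULL

Result:
id | name     | stock
---+----------+------
1  | Keyboard | 222  
2  | Stapler  | 114  
3  | Hose     | NULL 
5  | Binder   | 492  
6  | Gloves   | NULL 
7  | Mouse    | 43   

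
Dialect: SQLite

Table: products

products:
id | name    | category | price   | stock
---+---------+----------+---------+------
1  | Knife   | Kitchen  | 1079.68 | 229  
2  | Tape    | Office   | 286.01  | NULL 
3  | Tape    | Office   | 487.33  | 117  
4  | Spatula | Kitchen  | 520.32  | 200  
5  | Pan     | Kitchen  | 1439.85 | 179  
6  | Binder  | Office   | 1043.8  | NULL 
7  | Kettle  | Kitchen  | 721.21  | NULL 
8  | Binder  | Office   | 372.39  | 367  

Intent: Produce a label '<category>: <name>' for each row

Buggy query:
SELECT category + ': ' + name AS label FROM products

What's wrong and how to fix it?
Bug: SQLite uses || for string concatenation; + coerces text to numbers (yielding 0)

Fix: Use the || operator for string concatenation

Corrected query:
SELECT category || ': ' || name AS label FROM products

Result:
label           
----------------
Kitchen: Knife  
Office: Tape    
Office: Tape    
Kitchen: Spatula
Kitchen: Pan    
Office: Binder  
Kitchen: Kettle 
Office: Binder  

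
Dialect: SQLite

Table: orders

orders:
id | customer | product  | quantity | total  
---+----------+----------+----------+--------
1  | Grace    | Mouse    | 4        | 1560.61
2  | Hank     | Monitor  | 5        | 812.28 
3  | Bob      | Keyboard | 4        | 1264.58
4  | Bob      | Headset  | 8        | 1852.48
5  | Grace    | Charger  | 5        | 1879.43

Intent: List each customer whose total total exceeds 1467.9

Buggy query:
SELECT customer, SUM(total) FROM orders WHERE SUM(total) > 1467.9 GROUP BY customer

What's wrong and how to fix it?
Bug: SUM(total) is an aggregate, but WHERE filters rows before aggregation

Fix: Use HAVING (which filters groups after aggregation) instead of WHERE

Corrected query:
SELECT customer, SUM(total) FROM orders GROUP BY customer HAVING SUM(total) > 1467.9

Result:
customer | SUM(total)
---------+-----------
Bob      | 3117.06   
Grace    | 3440.04   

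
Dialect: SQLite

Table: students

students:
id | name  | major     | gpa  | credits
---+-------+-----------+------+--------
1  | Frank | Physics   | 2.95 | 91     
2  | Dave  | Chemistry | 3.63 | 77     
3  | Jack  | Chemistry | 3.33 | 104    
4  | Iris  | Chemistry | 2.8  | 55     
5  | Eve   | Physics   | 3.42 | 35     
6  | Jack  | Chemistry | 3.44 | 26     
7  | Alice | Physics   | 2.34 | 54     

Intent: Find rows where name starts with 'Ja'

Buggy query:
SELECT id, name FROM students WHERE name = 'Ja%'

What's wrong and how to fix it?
Bug: Wildcards only work with LIKE; '=' treats '%' as a literal character

Fix: Use LIKE for wildcard pattern matching

Corrected query:
SELECT id, name FROM students WHERE name LIKE 'Ja%'

Result:
id | name
---+-----
3  | Jack
6  | Jack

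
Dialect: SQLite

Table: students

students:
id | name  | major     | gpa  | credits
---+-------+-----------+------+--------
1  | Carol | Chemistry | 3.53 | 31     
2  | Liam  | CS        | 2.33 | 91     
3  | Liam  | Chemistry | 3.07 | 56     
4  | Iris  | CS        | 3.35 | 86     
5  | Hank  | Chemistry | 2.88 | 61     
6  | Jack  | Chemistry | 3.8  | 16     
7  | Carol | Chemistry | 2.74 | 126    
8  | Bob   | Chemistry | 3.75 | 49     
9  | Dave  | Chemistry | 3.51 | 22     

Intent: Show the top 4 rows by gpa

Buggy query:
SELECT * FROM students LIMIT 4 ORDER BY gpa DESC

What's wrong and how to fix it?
Bug: LIMIT must come after ORDER BY

Fix: Sort with ORDER BY, then apply LIMIT

Corrected query:
SELECT * FROM students ORDER BY gpa DESC LIMIT 4

Result:
id | name  | major     | gpa  | credits
---+-------+-----------+------+--------
6  | Jack  | Chemistry | 3.8  | 16     
8  | Bob   | Chemistry | 3.75 | 49     
1  | Carol | Chemistry | 3.53 | 31     
9  | Dave  | Chemistry | 3.51 | 22     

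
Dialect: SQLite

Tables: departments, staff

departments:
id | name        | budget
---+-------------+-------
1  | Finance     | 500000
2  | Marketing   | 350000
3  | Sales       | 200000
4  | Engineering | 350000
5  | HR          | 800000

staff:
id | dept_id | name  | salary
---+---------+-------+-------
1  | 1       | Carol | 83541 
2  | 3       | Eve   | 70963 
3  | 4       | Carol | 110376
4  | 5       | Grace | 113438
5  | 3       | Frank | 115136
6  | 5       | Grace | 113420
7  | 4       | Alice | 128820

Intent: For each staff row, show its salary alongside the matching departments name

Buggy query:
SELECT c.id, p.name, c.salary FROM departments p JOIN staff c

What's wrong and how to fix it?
Bug: JOIN with no ON clause produces a cartesian product; every staff row pairs with every departments row

Fix: Specify the join condition linking the foreign key to the parent id

Corrected query:
SELECT c.id, p.name, c.salary FROM departments p JOIN staff c ON c.dept_id = p.id

Result:
id | name        | salary
---+-------------+-------
1  | Finance     | 83541 
2  | Sales       | 70963 
3  | Engineering | 110376
4  | HR          | 113438
5  | Sales       | 115136
6  | HR          | 113420
7  | Engineering | 128820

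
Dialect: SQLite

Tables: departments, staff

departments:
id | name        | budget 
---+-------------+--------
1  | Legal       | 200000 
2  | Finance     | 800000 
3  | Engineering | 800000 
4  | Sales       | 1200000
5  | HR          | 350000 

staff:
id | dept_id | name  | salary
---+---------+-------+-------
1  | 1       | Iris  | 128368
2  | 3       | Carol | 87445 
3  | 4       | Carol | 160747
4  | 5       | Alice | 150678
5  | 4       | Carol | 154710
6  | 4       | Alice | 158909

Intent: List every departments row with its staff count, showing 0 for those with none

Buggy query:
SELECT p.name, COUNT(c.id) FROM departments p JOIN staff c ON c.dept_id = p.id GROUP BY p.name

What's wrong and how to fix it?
Bug: An inner join excludes parents with zero children

Fix: Switch to LEFT JOIN to retain unmatched parent rows

Corrected query:
SELECT p.name, COUNT(c.id) FROM departments p LEFT JOIN staff c ON c.dept_id = p.id GROUP BY p.name

Result:
name        | COUNT(c.id)
------------+------------
Engineering | 1          
Finance     | 0          
HR          | 1          
Legal       | 1          
Sales       | 3          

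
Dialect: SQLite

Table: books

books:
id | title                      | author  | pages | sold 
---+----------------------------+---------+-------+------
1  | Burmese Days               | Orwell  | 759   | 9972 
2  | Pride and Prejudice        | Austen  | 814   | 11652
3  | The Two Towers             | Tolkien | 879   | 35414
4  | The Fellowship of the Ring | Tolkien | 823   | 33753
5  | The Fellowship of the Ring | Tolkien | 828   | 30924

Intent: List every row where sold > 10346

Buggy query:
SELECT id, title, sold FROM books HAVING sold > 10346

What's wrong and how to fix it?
Bug: HAVING filters the output of aggregation, but this query has no GROUP BY and no aggregate functions, so SQLite rejects it (HAVING clause on a non-aggregate query); the condition here is per row

Fix: Use WHERE for row-level filtering

Corrected query:
SELECT id, title, sold FROM books WHERE sold > 10346

Result:
id | title                      | sold 
---+----------------------------+------
2  | Pride and Prejudice        | 11652
3  | The Two Towers             | 35414
4  | The Fellowship of the Ring | 33753
5  | The Fellowship of the Ring | 30924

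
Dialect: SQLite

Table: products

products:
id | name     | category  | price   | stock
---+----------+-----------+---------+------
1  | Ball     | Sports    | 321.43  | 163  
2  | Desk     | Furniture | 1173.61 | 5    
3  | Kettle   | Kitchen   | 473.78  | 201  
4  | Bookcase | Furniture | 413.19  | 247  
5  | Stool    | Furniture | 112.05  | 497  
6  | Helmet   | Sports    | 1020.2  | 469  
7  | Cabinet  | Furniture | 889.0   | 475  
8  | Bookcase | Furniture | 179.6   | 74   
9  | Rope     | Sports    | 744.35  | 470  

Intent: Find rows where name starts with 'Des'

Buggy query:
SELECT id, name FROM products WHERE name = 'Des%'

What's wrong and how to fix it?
Bug: '=' compares the literal string including the % character; pattern matching needs LIKE

Fix: Replace '=' with LIKE so 'Des%' is treated as a pattern

Corrected query:
SELECT id, name FROM products WHERE name LIKE 'Des%'

Result:
id | name
---+-----
2  | Desk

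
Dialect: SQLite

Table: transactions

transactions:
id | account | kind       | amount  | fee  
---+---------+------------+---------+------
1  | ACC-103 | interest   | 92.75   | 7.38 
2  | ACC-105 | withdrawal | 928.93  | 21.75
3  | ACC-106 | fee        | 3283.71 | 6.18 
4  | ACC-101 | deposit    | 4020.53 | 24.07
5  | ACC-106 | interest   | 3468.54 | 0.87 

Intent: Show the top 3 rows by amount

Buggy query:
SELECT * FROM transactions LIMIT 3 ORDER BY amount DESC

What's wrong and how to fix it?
Bug: LIMIT must come after ORDER BY

Fix: Swap the clauses: ORDER BY first, then LIMIT

Corrected query:
SELECT * FROM transactions ORDER BY amount DESC LIMIT 3

Result:
id | account | kind     | amount  | fee  
---+---------+----------+---------+------
4  | ACC-101 | deposit  | 4020.53 | 24.07
5  | ACC-106 | interest | 3468.54 | 0.87 
3  | ACC-106 | fee      | 3283.71 | 6.18 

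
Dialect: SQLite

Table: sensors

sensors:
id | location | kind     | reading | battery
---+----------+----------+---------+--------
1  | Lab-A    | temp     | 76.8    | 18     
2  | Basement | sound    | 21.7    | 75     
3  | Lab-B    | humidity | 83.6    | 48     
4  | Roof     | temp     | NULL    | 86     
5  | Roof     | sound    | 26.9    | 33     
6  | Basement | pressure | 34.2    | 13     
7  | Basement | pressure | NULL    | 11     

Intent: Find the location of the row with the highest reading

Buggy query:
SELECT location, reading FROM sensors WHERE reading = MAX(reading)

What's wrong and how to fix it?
Bug: WHERE is evaluated per row; an aggregate over the whole table isn't defined there

Fix: Wrap MAX in a scalar subquery so WHERE compares against a single value

Corrected query:
SELECT location, reading FROM sensors WHERE reading = (SELECT MAX(reading) FROM sensors)

Result:
location | reading
---------+--------
Lab-B    | 83.6   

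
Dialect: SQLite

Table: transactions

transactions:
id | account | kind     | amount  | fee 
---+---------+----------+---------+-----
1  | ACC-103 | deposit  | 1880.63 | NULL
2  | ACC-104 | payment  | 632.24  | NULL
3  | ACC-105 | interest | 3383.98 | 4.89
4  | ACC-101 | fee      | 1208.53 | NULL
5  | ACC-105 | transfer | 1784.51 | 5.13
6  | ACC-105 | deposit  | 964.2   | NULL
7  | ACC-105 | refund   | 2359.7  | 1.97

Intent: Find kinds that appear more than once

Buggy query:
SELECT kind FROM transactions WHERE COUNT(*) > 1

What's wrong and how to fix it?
Bug: COUNT(*) is an aggregate and cannot be used in WHERE

Fix: Group first, then use HAVING for the count condition

Corrected query:
SELECT kind FROM transactions GROUP BY kind HAVING COUNT(*) > 1

Result:
kind   
-------
deposit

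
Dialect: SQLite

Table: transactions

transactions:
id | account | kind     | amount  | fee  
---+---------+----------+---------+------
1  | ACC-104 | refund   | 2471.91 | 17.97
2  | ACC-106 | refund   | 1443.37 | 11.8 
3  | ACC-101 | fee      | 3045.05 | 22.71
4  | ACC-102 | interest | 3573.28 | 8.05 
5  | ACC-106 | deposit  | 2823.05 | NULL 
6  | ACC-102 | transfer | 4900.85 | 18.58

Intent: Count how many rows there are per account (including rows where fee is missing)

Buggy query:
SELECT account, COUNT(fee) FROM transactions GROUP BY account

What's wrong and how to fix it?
Bug: COUNT(fee) skips NULLs, so groups with missing fee are undercounted

Fix: Use COUNT(*) to count all rows regardless of NULL

Corrected query:
SELECT account, COUNT(*) FROM transactions GROUP BY account

Result:
account | COUNT(*)
--------+---------
ACC-101 | 1       
ACC-102 | 2       
ACC-104 | 1       
ACC-106 | 2       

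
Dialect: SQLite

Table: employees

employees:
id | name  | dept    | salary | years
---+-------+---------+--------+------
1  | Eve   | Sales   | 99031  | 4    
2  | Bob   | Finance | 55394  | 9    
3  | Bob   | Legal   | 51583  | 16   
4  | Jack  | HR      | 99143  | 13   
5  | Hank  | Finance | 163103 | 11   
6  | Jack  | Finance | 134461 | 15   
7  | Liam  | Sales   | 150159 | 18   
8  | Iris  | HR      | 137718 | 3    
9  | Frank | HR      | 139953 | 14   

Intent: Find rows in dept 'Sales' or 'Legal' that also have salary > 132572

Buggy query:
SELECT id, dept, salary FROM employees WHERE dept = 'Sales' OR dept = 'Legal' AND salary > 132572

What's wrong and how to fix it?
Bug: AND binds tighter than OR, so this parses as dept = 'Sales' OR (dept = 'Legal' AND salary > 132572)

Fix: Add parentheses around the OR so the AND applies to both alternatives

Corrected query:
SELECT id, dept, salary FROM employees WHERE (dept = 'Sales' OR dept = 'Legal') AND salary > 132572

Result:
id | dept  | salary
---+-------+-------
7  | Sales | 150159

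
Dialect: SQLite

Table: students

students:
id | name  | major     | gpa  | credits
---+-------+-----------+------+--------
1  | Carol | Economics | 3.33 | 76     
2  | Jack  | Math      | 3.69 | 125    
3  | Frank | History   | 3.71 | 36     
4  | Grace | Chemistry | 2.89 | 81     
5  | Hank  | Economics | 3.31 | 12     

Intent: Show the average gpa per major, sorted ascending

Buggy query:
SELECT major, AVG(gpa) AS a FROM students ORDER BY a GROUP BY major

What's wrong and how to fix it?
Bug: GROUP BY must precede ORDER BY

Fix: Reorder: SELECT … FROM … GROUP BY … ORDER BY …

Corrected query:
SELECT major, AVG(gpa) AS a FROM students GROUP BY major ORDER BY a

Result:
major     | a   
----------+-----
Chemistry | 2.89
Economics | 3.32
Math      | 3.69
History   | 3.71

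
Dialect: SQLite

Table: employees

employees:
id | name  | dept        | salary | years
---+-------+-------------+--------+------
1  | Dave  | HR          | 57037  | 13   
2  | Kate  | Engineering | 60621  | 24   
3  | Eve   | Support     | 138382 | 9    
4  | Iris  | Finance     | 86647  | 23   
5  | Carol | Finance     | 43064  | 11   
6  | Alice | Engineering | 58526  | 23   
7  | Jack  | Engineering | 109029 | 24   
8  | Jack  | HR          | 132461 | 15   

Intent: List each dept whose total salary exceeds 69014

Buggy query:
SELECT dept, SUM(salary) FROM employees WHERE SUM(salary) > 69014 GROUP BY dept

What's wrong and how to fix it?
Bug: SUM(salary) is an aggregate, but WHERE filters rows before aggregation

Fix: Move the aggregate condition to a HAVING clause

Corrected query:
SELECT dept, SUM(salary) FROM employees GROUP BY dept HAVING SUM(salary) > 69014

Result:
dept        | SUM(salary)
------------+------------
Engineering | 228176     
Finance     | 129711     
HR          | 189498     
Support     | 138382     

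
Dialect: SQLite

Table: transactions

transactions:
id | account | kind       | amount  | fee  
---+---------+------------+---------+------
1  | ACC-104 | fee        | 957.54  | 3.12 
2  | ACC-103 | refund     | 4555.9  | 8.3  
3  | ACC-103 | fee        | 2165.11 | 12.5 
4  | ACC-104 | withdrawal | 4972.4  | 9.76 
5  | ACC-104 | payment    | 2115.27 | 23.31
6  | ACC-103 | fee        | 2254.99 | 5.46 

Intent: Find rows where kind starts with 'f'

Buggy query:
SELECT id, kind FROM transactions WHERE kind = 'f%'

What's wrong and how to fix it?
Bug: '=' compares the literal string including the % character; pattern matching needs LIKE

Fix: Use LIKE for wildcard pattern matching

Corrected query:
SELECT id, kind FROM transactions WHERE kind LIKE 'f%'

Result:
id | kind
---+-----
1  | fee 
3  | fee 
6  | fee 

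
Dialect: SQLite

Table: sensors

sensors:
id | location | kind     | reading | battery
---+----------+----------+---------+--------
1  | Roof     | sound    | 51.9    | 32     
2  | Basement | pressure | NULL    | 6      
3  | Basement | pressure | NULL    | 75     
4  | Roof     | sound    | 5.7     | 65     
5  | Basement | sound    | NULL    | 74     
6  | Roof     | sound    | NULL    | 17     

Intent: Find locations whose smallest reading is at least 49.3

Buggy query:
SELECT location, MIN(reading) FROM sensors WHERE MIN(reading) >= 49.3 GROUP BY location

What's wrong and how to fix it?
Bug: MIN() in WHERE is a misuse of aggregate

Fix: Use HAVING for the per-group MIN condition

Corrected query:
SELECT location, MIN(reading) FROM sensors GROUP BY location HAVING MIN(reading) >= 49.3

Result:
(no rows)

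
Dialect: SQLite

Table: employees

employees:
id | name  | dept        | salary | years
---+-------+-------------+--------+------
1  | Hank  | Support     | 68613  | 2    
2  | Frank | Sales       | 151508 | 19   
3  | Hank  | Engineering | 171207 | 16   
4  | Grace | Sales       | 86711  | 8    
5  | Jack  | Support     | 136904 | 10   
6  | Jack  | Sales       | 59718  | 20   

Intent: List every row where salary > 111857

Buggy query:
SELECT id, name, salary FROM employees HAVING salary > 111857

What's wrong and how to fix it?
Bug: HAVING filters the output of aggregation, but this query has no GROUP BY and no aggregate functions, so SQLite rejects it (HAVING clause on a non-aggregate query); the condition here is per row

Fix: Use WHERE for row-level filtering

Corrected query:
SELECT id, name, salary FROM employees WHERE salary > 111857

Result:
id | name  | salary
---+-------+-------
2  | Frank | 151508
3  | Hank  | 171207
5  | Jack  | 136904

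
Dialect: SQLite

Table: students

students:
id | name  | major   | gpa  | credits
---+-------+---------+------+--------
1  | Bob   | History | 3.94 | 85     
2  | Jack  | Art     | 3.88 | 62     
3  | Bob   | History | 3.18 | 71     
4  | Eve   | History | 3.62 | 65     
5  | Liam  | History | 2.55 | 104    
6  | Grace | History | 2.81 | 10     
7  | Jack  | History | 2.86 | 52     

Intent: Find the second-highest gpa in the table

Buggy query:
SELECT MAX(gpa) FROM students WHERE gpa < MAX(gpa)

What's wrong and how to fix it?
Bug: The inner MAX is an aggregate inside WHERE, which is not allowed

Fix: Compute the overall MAX in a subquery, then take MAX of rows below it

Corrected query:
SELECT MAX(gpa) FROM students WHERE gpa < (SELECT MAX(gpa) FROM students)

Result:
MAX(gpa)
--------
3.88    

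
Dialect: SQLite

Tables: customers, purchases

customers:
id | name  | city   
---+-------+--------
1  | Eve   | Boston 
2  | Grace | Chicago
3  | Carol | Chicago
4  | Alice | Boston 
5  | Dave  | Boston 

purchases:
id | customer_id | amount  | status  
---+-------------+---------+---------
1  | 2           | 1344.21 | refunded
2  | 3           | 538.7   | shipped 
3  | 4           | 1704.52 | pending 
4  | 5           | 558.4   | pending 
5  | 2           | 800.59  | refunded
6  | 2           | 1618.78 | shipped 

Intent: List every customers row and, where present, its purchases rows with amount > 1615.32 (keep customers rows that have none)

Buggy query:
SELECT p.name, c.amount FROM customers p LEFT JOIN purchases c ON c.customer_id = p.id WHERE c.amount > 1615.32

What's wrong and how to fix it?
Bug: Filtering c.amount in WHERE discards the NULL rows produced by LEFT JOIN, turning it into an inner join

Fix: Move the right-table condition into the ON clause so unmatched parents are kept

Corrected query:
SELECT p.name, c.amount FROM customers p LEFT JOIN purchases c ON c.customer_id = p.id AND c.amount > 1615.32

Result:
name  | amount 
------+--------
Eve   | NULL   
Grace | 1618.78
Carol | NULL   
Alice | 1704.52
Dave  | NULL   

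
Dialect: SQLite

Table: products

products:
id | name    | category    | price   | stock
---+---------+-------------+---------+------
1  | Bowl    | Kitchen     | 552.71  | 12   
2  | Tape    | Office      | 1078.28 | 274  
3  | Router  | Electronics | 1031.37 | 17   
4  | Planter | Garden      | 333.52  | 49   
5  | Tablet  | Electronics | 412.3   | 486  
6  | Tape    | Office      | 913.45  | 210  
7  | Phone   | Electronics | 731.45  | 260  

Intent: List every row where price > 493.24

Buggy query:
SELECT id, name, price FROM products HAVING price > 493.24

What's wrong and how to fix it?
Bug: HAVING filters the output of aggregation, but this query has no GROUP BY and no aggregate functions, so SQLite rejects it (HAVING clause on a non-aggregate query); the condition here is per row

Fix: Use WHERE for row-level filtering

Corrected query:
SELECT id, name, price FROM products WHERE price > 493.24

Result:
id | name   | price  
---+--------+--------
1  | Bowl   | 552.71 
2  | Tape   | 1078.28
3  | Router | 1031.37
6  | Tape   | 913.45 
7  | Phone  | 731.45 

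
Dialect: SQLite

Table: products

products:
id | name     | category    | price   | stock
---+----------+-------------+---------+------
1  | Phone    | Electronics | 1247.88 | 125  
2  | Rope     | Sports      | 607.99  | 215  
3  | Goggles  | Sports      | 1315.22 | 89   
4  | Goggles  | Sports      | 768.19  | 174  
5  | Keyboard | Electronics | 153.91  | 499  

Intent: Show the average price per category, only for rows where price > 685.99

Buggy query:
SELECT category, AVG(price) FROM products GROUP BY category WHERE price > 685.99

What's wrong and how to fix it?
Bug: WHERE cannot follow GROUP BY

Fix: Place WHERE between FROM and GROUP BY

Corrected query:
SELECT category, AVG(price) FROM products WHERE price > 685.99 GROUP BY category

Result:
category    | AVG(price)
------------+-----------
Electronics | 1247.88   
Sports      | 1041.705  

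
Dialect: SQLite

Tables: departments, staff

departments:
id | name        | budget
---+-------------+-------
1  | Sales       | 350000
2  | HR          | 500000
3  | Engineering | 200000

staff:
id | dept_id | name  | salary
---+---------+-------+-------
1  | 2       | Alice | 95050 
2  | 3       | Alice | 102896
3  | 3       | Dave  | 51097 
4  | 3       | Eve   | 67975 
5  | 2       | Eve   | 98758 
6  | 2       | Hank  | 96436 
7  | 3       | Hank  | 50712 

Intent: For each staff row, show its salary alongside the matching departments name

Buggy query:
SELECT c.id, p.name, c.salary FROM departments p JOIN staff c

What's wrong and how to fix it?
Bug: JOIN with no ON clause produces a cartesian product; every staff row pairs with every departments row

Fix: Specify the join condition linking the foreign key to the parent id

Corrected query:
SELECT c.id, p.name, c.salary FROM departments p JOIN staff c ON c.dept_id = p.id

Result:
id | name        | salary
---+-------------+-------
1  | HR          | 95050 
2  | Engineering | 102896
3  | Engineering | 51097 
4  | Engineering | 67975 
5  | HR          | 98758 
6  | HR          | 96436 
7  | Engineering | 50712 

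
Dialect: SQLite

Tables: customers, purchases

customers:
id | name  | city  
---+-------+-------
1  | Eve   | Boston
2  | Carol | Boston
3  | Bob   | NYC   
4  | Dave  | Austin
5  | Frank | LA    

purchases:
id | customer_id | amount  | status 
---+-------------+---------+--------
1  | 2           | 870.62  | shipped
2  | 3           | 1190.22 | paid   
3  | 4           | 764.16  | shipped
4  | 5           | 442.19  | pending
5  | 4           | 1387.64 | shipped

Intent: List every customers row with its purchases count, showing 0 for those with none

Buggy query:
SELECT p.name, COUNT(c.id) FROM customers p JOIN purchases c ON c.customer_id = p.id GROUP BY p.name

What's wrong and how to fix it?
Bug: An inner join excludes parents with zero children

Fix: Use LEFT JOIN so parents without children still appear (COUNT(c.id) gives 0)

Corrected query:
SELECT p.name, COUNT(c.id) FROM customers p LEFT JOIN purchases c ON c.customer_id = p.id GROUP BY p.name

Result:
name  | COUNT(c.id)
------+------------
Bob   | 1          
Carol | 1          
Dave  | 2          
Eve   | 0          
Frank | 1          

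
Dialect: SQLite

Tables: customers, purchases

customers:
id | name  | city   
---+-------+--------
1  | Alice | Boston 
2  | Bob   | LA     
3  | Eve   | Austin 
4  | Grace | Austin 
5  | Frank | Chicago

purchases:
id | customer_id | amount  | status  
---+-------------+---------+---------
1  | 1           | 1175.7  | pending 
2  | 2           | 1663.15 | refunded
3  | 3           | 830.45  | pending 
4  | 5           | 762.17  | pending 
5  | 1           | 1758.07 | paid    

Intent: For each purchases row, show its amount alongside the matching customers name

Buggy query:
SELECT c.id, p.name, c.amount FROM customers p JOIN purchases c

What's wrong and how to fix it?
Bug: Missing join condition: each purchases row is matched to all customers rows instead of just its own

Fix: Add ON c.customer_id = p.id to the JOIN

Corrected query:
SELECT c.id, p.name, c.amount FROM customers p JOIN purchases c ON c.customer_id = p.id

Result:
id | name  | amount 
---+-------+--------
1  | Alice | 1175.7 
2  | Bob   | 1663.15
3  | Eve   | 830.45 
4  | Frank | 762.17 
5  | Alice | 1758.07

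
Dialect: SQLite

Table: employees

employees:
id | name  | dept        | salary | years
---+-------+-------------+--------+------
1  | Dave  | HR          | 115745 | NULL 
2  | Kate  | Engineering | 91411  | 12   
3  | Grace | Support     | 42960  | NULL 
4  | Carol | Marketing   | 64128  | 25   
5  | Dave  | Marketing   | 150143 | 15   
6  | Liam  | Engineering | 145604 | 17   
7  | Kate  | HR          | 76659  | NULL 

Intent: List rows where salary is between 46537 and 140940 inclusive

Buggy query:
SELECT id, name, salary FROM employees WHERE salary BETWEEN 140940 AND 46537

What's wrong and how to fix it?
Bug: The bounds are reversed; BETWEEN a AND b requires a <= b to match anything

Fix: Swap the bounds so the smaller value comes first

Corrected query:
SELECT id, name, salary FROM employees WHERE salary BETWEEN 46537 AND 140940

Result:
id | name  | salary
---+-------+-------
1  | Dave  | 115745
2  | Kate  | 91411 
4  | Carol | 64128 
7  | Kate  | 76659 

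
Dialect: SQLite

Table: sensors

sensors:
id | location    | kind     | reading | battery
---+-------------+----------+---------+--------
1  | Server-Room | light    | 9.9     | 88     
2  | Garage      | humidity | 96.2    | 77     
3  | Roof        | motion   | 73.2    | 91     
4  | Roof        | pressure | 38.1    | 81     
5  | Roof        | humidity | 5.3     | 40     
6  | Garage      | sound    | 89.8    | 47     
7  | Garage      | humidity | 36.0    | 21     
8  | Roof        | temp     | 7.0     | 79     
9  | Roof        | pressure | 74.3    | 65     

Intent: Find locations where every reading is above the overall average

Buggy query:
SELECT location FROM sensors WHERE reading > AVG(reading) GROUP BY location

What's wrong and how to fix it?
Bug: WHERE evaluates per row before aggregation, so AVG() is unavailable

Fix: Compute the overall average in a scalar subquery and compare each group's MIN against it in HAVING

Corrected query:
SELECT location FROM sensors GROUP BY location HAVING MIN(reading) > (SELECT AVG(reading) FROM sensors)

Result:
(no rows)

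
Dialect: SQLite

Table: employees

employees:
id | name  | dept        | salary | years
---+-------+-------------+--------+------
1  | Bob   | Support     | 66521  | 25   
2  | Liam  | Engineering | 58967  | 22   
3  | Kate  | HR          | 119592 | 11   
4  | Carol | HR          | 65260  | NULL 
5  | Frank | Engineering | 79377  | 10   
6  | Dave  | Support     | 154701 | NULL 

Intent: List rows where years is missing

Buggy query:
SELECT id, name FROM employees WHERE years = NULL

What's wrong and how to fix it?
Bug: '= NULL' is always unknown in SQL three-valued logic, so no rows match

Fix: Replace '= NULL' with 'IS NULL'

Corrected query:
SELECT id, name FROM employees WHERE years IS NULL

Result:
id | name 
---+------
4  | Carol
6  | Dave 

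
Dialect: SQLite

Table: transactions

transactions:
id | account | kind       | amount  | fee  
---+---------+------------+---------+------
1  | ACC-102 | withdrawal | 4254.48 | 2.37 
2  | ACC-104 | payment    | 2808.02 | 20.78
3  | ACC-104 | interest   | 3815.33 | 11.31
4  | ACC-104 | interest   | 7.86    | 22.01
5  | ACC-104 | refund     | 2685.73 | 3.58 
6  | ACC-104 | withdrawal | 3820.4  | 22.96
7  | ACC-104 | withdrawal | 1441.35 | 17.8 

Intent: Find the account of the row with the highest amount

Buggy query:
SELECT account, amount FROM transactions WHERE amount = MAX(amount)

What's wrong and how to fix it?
Bug: MAX(amount) is an aggregate and cannot be used directly in WHERE

Fix: Use a subquery: WHERE amount = (SELECT MAX(amount) FROM transactions)

Corrected query:
SELECT account, amount FROM transactions WHERE amount = (SELECT MAX(amount) FROM transactions)

Result:
account | amount 
--------+--------
ACC-102 | 4254.48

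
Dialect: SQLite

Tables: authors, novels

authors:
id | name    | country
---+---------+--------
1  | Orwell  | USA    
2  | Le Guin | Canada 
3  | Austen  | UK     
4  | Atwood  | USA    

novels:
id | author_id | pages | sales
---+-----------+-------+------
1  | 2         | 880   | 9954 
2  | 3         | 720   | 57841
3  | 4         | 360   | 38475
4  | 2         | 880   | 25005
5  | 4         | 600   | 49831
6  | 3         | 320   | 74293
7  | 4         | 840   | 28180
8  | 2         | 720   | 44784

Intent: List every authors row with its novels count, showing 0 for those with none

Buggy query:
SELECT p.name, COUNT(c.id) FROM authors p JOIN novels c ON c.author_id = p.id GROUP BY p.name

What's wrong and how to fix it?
Bug: INNER JOIN drops authors rows that have no matching novels rows

Fix: Use LEFT JOIN so parents without children still appear (COUNT(c.id) gives 0)

Corrected query:
SELECT p.name, COUNT(c.id) FROM authors p LEFT JOIN novels c ON c.author_id = p.id GROUP BY p.name

Result:
name    | COUNT(c.id)
--------+------------
Atwood  | 3          
Austen  | 2          
Le Guin | 3          
Orwell  | 0          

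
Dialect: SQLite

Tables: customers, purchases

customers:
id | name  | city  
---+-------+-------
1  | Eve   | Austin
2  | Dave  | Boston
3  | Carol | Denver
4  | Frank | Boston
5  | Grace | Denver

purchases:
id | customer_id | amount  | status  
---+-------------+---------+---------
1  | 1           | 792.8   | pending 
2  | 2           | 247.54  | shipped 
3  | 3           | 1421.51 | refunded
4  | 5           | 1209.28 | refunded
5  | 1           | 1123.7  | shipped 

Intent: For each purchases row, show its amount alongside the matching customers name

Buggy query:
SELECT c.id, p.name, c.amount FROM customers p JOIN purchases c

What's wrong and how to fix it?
Bug: Missing join condition: each purchases row is matched to all customers rows instead of just its own

Fix: Specify the join condition linking the foreign key to the parent id

Corrected query:
SELECT c.id, p.name, c.amount FROM customers p JOIN purchases c ON c.customer_id = p.id

Result:
id | name  | amount 
---+-------+--------
1  | Eve   | 792.8  
2  | Dave  | 247.54 
3  | Carol | 1421.51
4  | Grace | 1209.28
5  | Eve   | 1123.7 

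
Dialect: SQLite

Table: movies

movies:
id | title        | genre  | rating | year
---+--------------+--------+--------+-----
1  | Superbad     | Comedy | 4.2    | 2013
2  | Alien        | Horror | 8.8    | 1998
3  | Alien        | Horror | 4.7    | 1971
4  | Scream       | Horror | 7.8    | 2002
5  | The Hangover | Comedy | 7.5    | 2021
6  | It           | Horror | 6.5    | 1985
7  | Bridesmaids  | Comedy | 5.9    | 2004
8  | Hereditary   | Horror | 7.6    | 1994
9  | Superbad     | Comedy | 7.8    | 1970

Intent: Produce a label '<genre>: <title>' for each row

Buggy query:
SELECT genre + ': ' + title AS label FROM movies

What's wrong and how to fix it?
Bug: '+' is numeric addition; on text columns SQLite converts them to 0 instead of concatenating

Fix: Use the || operator for string concatenation

Corrected query:
SELECT genre || ': ' || title AS label FROM movies

Result:
label               
--------------------
Comedy: Superbad    
Horror: Alien       
Horror: Alien       
Horror: Scream      
Comedy: The Hangover
Horror: It          
Comedy: Bridesmaids 
Horror: Hereditary  
Comedy: Superbad    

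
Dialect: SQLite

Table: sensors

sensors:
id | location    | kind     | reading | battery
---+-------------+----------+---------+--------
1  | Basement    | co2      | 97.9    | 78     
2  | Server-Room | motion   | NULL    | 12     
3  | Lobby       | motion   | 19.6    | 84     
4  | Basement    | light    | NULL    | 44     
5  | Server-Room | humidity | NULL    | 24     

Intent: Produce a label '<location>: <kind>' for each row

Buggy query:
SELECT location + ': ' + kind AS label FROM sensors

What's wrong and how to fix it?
Bug: SQLite uses || for string concatenation; + coerces text to numbers (yielding 0)

Fix: Replace + with || to concatenate text

Corrected query:
SELECT location || ': ' || kind AS label FROM sensors

Result:
label                
---------------------
Basement: co2        
Server-Room: motion  
Lobby: motion        
Basement: light      
Server-Room: humidity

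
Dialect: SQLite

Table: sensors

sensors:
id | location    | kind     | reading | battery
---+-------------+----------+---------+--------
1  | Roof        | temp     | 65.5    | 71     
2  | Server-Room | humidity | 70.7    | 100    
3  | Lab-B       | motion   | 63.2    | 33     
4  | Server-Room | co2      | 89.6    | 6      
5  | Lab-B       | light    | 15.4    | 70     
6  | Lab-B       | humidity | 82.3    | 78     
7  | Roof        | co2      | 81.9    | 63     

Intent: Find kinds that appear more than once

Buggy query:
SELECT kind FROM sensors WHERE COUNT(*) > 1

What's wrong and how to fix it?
Bug: COUNT(*) is an aggregate and cannot be used in WHERE

Fix: GROUP BY kind, then filter groups with HAVING COUNT(*) > 1

Corrected query:
SELECT kind FROM sensors GROUP BY kind HAVING COUNT(*) > 1

Result:
kind    
--------
co2     
humidity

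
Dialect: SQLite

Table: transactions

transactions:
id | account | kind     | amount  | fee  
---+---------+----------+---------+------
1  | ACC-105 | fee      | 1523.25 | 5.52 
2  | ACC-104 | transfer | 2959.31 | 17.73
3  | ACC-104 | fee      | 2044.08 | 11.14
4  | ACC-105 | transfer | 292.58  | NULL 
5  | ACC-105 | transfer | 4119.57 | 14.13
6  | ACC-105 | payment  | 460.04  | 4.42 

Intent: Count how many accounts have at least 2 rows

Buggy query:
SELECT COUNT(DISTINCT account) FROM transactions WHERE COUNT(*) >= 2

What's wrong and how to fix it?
Bug: COUNT(*) cannot appear in WHERE; the per-group count doesn't exist yet

Fix: Group first with HAVING COUNT(*) >= 2, then COUNT the resulting groups

Corrected query:
SELECT COUNT(*) FROM (SELECT account FROM transactions GROUP BY account HAVING COUNT(*) >= 2)

Result:
COUNT(*)
--------
2       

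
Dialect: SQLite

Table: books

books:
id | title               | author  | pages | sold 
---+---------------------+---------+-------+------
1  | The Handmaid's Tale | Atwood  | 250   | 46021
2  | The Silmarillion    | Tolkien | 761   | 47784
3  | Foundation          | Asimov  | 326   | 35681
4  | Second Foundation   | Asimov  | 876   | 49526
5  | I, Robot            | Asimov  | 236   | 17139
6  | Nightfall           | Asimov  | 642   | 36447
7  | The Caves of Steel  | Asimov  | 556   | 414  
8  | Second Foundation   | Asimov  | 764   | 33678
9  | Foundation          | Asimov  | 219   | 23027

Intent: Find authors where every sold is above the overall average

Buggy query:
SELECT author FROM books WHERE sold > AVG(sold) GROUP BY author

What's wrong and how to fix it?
Bug: AVG() is an aggregate; it can't sit directly in WHERE

Fix: Use a subquery for AVG and a HAVING MIN(...) filter so the condition holds for every row in the group

Corrected query:
SELECT author FROM books GROUP BY author HAVING MIN(sold) > (SELECT AVG(sold) FROM books)

Result:
author 
-------
Atwood 
Tolkien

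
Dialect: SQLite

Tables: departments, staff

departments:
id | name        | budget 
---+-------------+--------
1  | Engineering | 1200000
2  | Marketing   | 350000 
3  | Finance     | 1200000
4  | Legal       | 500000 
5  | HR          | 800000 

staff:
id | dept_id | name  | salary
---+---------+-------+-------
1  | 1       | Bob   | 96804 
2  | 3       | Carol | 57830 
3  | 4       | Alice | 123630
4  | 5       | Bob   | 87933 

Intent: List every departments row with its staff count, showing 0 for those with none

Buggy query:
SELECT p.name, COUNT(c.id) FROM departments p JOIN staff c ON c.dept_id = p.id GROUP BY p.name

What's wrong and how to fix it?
Bug: An inner join excludes parents with zero children

Fix: Use LEFT JOIN so parents without children still appear (COUNT(c.id) gives 0)

Corrected query:
SELECT p.name, COUNT(c.id) FROM departments p LEFT JOIN staff c ON c.dept_id = p.id GROUP BY p.name

Result:
name        | COUNT(c.id)
------------+------------
Engineering | 1          
Finance     | 1          
HR          | 1          
Legal       | 1          
Marketing   | 0          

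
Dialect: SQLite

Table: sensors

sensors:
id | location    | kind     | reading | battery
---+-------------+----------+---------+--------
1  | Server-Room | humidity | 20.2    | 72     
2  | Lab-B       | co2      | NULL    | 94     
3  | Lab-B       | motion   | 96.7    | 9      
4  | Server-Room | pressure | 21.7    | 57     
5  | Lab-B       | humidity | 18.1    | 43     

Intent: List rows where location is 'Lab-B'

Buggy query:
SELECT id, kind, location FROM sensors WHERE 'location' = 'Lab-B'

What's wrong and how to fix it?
Bug: 'location' in single quotes is a string literal, not the column; the comparison is literal-vs-literal and never true

Fix: Remove the quotes around the column name (or use double quotes for an identifier)

Corrected query:
SELECT id, kind, location FROM sensors WHERE location = 'Lab-B'

Result:
id | kind     | location
---+----------+---------
2  | co2      | Lab-B   
3  | motion   | Lab-B   
5  | humidity | Lab-B   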